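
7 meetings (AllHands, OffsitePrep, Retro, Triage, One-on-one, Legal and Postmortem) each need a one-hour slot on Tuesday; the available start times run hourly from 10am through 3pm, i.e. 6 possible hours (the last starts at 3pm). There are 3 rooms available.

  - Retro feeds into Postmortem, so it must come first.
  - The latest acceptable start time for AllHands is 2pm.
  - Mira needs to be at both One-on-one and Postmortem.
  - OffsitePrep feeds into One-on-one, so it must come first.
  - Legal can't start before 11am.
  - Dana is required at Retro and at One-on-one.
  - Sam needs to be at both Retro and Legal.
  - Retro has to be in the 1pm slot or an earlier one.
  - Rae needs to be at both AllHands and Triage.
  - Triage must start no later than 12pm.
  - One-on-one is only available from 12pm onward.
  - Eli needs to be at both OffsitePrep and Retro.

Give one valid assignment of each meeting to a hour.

Postmortem=1pm; AllHands=11am; One-on-one=12pm; Retro=10am; OffsitePrep=11am; Legal=11am; Triage=10am

Checking: Retro(10am) before Postmortem(1pm); OffsitePrep(11am) before One-on-one(12pm); OffsitePrep(11am) != Retro(10am); Retro(10am) != One-on-one(12pm); AllHands(11am) != Triage(10am); One-on-one(12pm) != Postmortem(1pm); Retro(10am) != Legal(11am); Legal=11am in [11am,3pm]; One-on-one=12pm in [12pm,3pm]; AllHands=11am in [10am,2pm]; Triage=10am in [10am,12pm]; Retro=10am in [10am,1pm]; max 3 per hour (cap 3).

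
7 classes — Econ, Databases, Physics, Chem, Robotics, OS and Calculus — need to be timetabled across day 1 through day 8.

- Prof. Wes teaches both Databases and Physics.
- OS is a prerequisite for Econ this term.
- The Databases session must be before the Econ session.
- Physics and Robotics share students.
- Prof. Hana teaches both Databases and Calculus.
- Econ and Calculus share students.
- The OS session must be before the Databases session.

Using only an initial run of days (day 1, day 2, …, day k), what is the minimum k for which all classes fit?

The precedence chain requires at least 3 distinct days.
3 works (last occupied day: day 3): for example Calculus -> day 1; Physics -> day 1; Econ -> day 3; Databases -> day 2; OS -> day 1; Robotics -> day 2; Chem -> day 1.

3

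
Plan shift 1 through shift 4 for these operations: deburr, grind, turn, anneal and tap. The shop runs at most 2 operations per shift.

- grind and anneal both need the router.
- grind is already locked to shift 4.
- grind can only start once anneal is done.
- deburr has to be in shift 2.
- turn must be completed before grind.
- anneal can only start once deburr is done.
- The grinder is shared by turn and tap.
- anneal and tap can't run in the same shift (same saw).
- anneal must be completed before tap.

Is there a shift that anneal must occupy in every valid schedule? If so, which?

shift 3

deburr is fixed at shift 2 and must come before anneal, so anneal is at least shift 3.
grind is fixed at shift 4 and must come after anneal, so anneal is at most shift 3.
So anneal must be shift 3.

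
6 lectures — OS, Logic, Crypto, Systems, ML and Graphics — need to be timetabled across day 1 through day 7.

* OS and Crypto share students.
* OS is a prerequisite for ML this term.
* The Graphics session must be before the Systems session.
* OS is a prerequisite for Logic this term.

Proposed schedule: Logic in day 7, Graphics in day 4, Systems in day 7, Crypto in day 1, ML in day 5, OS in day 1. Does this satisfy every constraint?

No. OS and Crypto share students is not satisfied.

OS is a prerequisite for ML this term — holds.
OS and Crypto share students — violated.
The Graphics session must be before the Systems session — holds.
OS is a prerequisite for Logic this term — holds.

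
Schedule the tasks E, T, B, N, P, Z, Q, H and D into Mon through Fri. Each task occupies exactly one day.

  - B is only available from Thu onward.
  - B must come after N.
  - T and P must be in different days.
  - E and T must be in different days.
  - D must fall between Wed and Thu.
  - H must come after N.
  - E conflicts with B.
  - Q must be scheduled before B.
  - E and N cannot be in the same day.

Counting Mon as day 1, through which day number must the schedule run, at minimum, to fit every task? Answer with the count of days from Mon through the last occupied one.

The precedence chain requires at least 2 distinct days.
B can't be placed before Thu — that is day 4 counting from Mon — so the schedule must run through at least 4 days.
4 works (last occupied day: Thu): for example B in Thu, Z in Mon, P in Tue, Q in Mon, N in Mon, E in Tue, H in Tue, D in Wed, T in Mon.

4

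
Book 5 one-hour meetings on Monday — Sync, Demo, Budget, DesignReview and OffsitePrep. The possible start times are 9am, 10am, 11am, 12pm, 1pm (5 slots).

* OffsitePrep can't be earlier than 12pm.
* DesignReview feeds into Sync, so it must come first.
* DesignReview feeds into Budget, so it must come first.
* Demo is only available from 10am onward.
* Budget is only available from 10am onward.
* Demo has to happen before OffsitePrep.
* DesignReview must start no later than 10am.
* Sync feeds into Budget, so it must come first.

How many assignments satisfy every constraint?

Splitting on Sync: it can be 10am (15), 11am (20), 12pm (10). Listing each branch's schedules as (Demo, Budget, DesignReview, OffsitePrep):
Sync=10am: (10am,11am,9am,12pm) (10am,11am,9am,1pm) (10am,12pm,9am,12pm) (10am,12pm,9am,1pm) (10am,1pm,9am,12pm) (10am,1pm,9am,1pm) (11am,11am,9am,12pm) (11am,11am,9am,1pm) (11am,12pm,9am,12pm) (11am,12pm,9am,1pm) (11am,1pm,9am,12pm) (11am,1pm,9am,1pm) (12pm,11am,9am,1pm) (12pm,12pm,9am,1pm) (12pm,1pm,9am,1pm) — 15.
Sync=11am: (10am,12pm,9am,12pm) (10am,12pm,9am,1pm) (10am,12pm,10am,12pm) (10am,12pm,10am,1pm) (10am,1pm,9am,12pm) (10am,1pm,9am,1pm) (10am,1pm,10am,12pm) (10am,1pm,10am,1pm) (11am,12pm,9am,12pm) (11am,12pm,9am,1pm) (11am,12pm,10am,12pm) (11am,12pm,10am,1pm) (11am,1pm,9am,12pm) (11am,1pm,9am,1pm) (11am,1pm,10am,12pm) (11am,1pm,10am,1pm) (12pm,12pm,9am,1pm) (12pm,12pm,10am,1pm) (12pm,1pm,9am,1pm) (12pm,1pm,10am,1pm) — 20.
Sync=12pm: (10am,1pm,9am,12pm) (10am,1pm,9am,1pm) (10am,1pm,10am,12pm) (10am,1pm,10am,1pm) (11am,1pm,9am,12pm) (11am,1pm,9am,1pm) (11am,1pm,10am,12pm) (11am,1pm,10am,1pm) (12pm,1pm,9am,1pm) (12pm,1pm,10am,1pm) — 10.
Summing: 15 + 20 + 10 = 45.

45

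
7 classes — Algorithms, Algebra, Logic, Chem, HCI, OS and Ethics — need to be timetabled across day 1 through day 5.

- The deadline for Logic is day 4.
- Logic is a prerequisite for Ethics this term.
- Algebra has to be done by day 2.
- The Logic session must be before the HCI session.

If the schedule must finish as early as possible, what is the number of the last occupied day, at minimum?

The precedence chain requires at least 2 distinct days.
2 works (last occupied day: day 2): for example Algebra -> day 1, HCI -> day 2, Algorithms -> day 1, Chem -> day 1, OS -> day 1, Logic -> day 1, Ethics -> day 2.

2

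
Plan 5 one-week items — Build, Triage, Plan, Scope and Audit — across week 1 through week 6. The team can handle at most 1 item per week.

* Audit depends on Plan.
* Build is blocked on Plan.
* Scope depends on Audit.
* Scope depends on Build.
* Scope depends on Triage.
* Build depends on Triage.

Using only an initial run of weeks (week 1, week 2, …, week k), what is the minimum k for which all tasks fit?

5

The precedence chain requires at least 3 distinct weeks.
With at most 1 per week and 5 tasks, at least 5 weeks are needed.
5 works (last occupied week: week 5): for example Scope in week 5; Build in week 3; Triage in week 1; Audit in week 4; Plan in week 2.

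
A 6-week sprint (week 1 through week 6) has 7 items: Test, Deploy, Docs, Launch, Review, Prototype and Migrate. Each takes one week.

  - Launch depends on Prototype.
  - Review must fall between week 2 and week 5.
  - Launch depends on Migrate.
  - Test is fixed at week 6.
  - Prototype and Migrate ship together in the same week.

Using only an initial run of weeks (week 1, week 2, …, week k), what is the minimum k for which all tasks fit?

6

The precedence chain requires at least 2 distinct weeks.
Test can't be placed before week 6, so the schedule must run through at least week 6.
6 works (last occupied week: week 6): for example Prototype in week 1, Review in week 2, Deploy in week 1, Migrate in week 1, Launch in week 2, Docs in week 1, Test in week 6.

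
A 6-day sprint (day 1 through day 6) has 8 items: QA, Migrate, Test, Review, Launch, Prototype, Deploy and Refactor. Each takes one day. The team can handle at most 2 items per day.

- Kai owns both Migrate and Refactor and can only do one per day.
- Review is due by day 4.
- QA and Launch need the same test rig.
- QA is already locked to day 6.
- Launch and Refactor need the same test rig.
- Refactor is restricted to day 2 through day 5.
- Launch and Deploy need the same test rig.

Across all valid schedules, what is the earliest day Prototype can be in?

day 1

Prototype at day 1 is achievable: Migrate=day 3; Prototype=day 1; Test=day 2; Refactor=day 2; Launch=day 3; QA=day 6; Review=day 1; Deploy=day 4.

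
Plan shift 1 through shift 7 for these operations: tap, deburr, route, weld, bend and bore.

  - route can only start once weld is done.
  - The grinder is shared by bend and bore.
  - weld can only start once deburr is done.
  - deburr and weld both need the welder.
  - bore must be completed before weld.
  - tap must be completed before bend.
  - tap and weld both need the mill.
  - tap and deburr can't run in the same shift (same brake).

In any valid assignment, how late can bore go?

Downstream work caps bore at shift 5.
bore at shift 5 is achievable: bend -> shift 2, tap -> shift 1, deburr -> shift 2, bore -> shift 5, weld -> shift 6, route -> shift 7.

shift 5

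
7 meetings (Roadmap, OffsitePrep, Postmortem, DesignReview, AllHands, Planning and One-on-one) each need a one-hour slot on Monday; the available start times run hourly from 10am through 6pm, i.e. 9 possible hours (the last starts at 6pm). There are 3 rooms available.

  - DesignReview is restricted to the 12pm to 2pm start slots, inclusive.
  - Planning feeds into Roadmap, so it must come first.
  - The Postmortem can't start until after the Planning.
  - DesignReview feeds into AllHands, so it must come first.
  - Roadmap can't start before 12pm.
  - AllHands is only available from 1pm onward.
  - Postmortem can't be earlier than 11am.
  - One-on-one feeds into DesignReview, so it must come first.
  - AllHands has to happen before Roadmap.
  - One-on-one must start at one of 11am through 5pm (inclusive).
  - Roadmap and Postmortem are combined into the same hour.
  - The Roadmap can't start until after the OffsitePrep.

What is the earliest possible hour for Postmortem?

2pm

Postmortem is available from 11am; Postmortem must be in the same hour as Roadmap, which can't be before 2pm, so Postmortem is at least 2pm.
Postmortem at 2pm is achievable: Roadmap=2pm; Planning=10am; One-on-one=11am; Postmortem=2pm; OffsitePrep=10am; DesignReview=12pm; AllHands=1pm.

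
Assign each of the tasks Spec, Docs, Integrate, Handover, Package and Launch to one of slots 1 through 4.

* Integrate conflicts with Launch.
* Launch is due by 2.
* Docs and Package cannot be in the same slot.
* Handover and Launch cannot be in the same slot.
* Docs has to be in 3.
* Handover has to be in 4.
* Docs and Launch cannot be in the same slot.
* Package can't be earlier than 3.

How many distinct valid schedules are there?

Splitting on Spec: it can be 1 (6), 2 (6), 3 (6), 4 (6). Listing each branch's schedules as (Docs, Integrate, Handover, Package, Launch):
Spec=1: (3,1,4,4,2) (3,2,4,4,1) (3,3,4,4,1) (3,3,4,4,2) (3,4,4,4,1) (3,4,4,4,2) — 6.
Spec=2: (3,1,4,4,2) (3,2,4,4,1) (3,3,4,4,1) (3,3,4,4,2) (3,4,4,4,1) (3,4,4,4,2) — 6.
Spec=3: (3,1,4,4,2) (3,2,4,4,1) (3,3,4,4,1) (3,3,4,4,2) (3,4,4,4,1) (3,4,4,4,2) — 6.
Spec=4: (3,1,4,4,2) (3,2,4,4,1) (3,3,4,4,1) (3,3,4,4,2) (3,4,4,4,1) (3,4,4,4,2) — 6.
Summing: 6 + 6 + 6 + 6 = 24.

24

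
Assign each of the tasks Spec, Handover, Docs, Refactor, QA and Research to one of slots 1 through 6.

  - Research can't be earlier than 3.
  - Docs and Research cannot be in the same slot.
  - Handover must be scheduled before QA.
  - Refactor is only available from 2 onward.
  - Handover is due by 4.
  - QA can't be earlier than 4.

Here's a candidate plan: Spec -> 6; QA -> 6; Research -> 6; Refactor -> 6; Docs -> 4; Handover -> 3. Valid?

Research can't be earlier than 3 — holds.
Handover is due by 4 — holds.
QA can't be earlier than 4 — holds.
Refactor is only available from 2 onward — holds.
Docs and Research cannot be in the same slot — holds.
Handover must be scheduled before QA — holds.

Yes, all constraints hold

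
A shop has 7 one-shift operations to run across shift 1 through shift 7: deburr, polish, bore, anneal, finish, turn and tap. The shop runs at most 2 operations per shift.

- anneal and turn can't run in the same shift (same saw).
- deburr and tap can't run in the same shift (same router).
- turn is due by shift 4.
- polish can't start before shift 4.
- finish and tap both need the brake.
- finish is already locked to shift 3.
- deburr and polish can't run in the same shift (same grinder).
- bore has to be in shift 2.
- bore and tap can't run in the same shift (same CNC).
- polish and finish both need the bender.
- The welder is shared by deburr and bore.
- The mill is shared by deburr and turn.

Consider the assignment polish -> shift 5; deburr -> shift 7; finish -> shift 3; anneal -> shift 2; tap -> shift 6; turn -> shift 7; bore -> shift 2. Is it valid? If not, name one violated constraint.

Invalid. turn is due by shift 4.

finish and tap both need the brake — holds.
bore has to be in shift 2 — holds.
polish can't start before shift 4 — holds.
The shop runs at most 2 operations per shift — holds.
polish and finish both need the bender — holds.
turn is due by shift 4 — violated.
deburr and polish can't run in the same shift (same grinder) — holds.
deburr and tap can't run in the same shift (same router) — holds.
anneal and turn can't run in the same shift (same saw) — holds.
The welder is shared by deburr and bore — holds.
finish is already locked to shift 3 — holds.
The mill is shared by deburr and turn — violated.
bore and tap can't run in the same shift (same CNC) — holds.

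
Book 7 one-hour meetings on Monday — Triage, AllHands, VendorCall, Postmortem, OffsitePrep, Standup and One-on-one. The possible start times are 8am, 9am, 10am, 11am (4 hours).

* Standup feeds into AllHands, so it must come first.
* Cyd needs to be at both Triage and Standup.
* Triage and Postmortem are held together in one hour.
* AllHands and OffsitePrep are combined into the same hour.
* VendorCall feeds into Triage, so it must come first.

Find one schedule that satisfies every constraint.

VendorCall -> 8am; Standup -> 8am; Triage -> 9am; One-on-one -> 8am; AllHands -> 9am; OffsitePrep -> 9am; Postmortem -> 9am

Checking: VendorCall(8am) before Triage(9am); Standup(8am) before AllHands(9am); Triage(9am) != Standup(8am); Triage = Postmortem = 9am; AllHands = OffsitePrep = 9am.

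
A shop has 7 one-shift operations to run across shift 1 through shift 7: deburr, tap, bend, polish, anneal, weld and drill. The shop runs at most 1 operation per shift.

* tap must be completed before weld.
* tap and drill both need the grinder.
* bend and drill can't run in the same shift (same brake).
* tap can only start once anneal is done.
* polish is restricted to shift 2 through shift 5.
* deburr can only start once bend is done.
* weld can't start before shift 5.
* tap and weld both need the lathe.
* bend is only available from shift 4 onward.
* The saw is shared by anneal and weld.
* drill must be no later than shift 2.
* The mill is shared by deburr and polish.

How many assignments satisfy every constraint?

28

Splitting on deburr: it can be shift 5 (3), shift 6 (10), shift 7 (15). Listing each branch's schedules as (tap, bend, polish, anneal, weld, drill) by shift number:
deburr=shift 5: (6,4,2,3,7,1) (6,4,3,1,7,2) (6,4,3,2,7,1) — 3.
deburr=shift 6: (3,4,5,1,7,2) (3,4,5,2,7,1) (3,5,4,1,7,2) (3,5,4,2,7,1) (4,5,2,3,7,1) (4,5,3,1,7,2) (4,5,3,2,7,1) (5,4,2,3,7,1) (5,4,3,1,7,2) (5,4,3,2,7,1) — 10.
deburr=shift 7: (3,4,5,1,6,2) (3,4,5,2,6,1) (3,5,4,1,6,2) (3,5,4,2,6,1) (3,6,4,1,5,2) (3,6,4,2,5,1) (4,5,2,3,6,1) (4,5,3,1,6,2) (4,5,3,2,6,1) (4,6,2,3,5,1) (4,6,3,1,5,2) (4,6,3,2,5,1) (5,4,2,3,6,1) (5,4,3,1,6,2) (5,4,3,2,6,1) — 15.
Summing: 3 + 10 + 15 = 28.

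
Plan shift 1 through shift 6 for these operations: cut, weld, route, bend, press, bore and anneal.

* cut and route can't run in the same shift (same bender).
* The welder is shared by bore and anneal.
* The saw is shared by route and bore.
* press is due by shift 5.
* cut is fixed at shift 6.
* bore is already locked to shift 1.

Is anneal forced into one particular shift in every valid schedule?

No

anneal can be shift 2 (e.g. anneal=shift 2; bend=shift 1; route=shift 2; press=shift 1; cut=shift 6; bore=shift 1; weld=shift 1) or shift 3 (e.g. bore in shift 1; anneal in shift 3; cut in shift 6; route in shift 2; press in shift 1; bend in shift 1; weld in shift 1).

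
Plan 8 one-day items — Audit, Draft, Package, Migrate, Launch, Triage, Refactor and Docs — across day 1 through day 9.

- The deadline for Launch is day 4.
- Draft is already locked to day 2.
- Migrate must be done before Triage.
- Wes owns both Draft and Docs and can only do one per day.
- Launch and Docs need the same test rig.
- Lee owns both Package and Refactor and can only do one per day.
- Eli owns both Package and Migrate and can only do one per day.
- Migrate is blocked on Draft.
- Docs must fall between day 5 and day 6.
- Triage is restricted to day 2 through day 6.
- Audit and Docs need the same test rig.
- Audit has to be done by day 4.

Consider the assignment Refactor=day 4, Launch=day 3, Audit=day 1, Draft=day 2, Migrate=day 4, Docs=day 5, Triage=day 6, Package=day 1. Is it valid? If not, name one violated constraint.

Yes

The deadline for Launch is day 4 — holds.
Wes owns both Draft and Docs and can only do one per day — holds.
Migrate is blocked on Draft — holds.
Draft is already locked to day 2 — holds.
Docs must fall between day 5 and day 6 — holds.
Audit and Docs need the same test rig — holds.
Eli owns both Package and Migrate and can only do one per day — holds.
Lee owns both Package and Refactor and can only do one per day — holds.
Launch and Docs need the same test rig — holds.
Triage is restricted to day 2 through day 6 — holds.
Migrate must be done before Triage — holds.
Audit has to be done by day 4 — holds.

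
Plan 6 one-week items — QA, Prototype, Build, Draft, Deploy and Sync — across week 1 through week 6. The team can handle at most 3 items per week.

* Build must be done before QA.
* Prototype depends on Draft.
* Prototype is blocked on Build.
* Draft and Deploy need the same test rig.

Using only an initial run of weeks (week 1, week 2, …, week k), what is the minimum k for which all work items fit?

2 weeks

The precedence chain requires at least 2 distinct weeks.
With at most 3 per week and 6 work items, at least 2 weeks are needed.
2 works (last occupied week: week 2): for example QA -> week 2; Sync -> week 1; Draft -> week 1; Deploy -> week 2; Build -> week 1; Prototype -> week 2.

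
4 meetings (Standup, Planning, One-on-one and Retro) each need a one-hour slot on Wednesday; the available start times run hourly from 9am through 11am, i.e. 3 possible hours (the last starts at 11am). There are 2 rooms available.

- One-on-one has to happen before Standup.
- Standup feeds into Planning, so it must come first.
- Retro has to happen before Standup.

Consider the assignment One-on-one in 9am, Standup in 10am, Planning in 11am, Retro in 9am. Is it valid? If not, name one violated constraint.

Valid

One-on-one has to happen before Standup — holds.
There are 2 rooms available — holds.
Standup feeds into Planning, so it must come first — holds.
Retro has to happen before Standup — holds.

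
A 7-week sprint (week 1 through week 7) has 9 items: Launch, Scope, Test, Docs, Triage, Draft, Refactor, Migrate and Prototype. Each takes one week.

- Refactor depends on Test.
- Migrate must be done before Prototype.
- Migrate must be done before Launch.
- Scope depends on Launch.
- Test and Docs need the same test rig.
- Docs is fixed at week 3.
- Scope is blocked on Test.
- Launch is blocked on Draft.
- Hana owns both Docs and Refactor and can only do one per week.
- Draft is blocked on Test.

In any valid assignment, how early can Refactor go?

week 2

Precedence pushes Refactor to at least week 2.
Refactor at week 2 is achievable: Test in week 1, Docs in week 3, Scope in week 4, Triage in week 1, Draft in week 2, Refactor in week 2, Prototype in week 2, Migrate in week 1, Launch in week 3.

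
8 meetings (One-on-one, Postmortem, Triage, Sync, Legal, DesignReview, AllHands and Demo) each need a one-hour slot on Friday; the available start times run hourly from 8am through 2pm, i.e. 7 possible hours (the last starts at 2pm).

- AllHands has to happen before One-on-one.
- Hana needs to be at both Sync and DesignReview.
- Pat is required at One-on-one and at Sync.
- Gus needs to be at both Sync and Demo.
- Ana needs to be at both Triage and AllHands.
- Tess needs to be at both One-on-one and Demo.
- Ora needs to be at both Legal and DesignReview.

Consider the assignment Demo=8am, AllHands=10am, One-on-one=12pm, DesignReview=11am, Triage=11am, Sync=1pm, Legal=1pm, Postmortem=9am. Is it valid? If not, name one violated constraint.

Valid

Pat is required at One-on-one and at Sync — holds.
Hana needs to be at both Sync and DesignReview — holds.
Tess needs to be at both One-on-one and Demo — holds.
Ana needs to be at both Triage and AllHands — holds.
Ora needs to be at both Legal and DesignReview — holds.
AllHands has to happen before One-on-one — holds.
Gus needs to be at both Sync and Demo — holds.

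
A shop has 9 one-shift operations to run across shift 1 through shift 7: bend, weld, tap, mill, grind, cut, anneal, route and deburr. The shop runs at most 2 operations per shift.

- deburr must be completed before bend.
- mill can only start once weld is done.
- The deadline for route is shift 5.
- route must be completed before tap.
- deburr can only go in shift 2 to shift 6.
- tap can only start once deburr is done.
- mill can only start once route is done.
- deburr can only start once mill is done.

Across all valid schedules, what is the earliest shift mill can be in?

Precedence pushes mill to at least shift 2; downstream work caps mill at shift 5.
mill at shift 2 is achievable: cut=shift 3, bend=shift 4, weld=shift 1, anneal=shift 5, tap=shift 4, route=shift 1, grind=shift 2, mill=shift 2, deburr=shift 3.

shift 2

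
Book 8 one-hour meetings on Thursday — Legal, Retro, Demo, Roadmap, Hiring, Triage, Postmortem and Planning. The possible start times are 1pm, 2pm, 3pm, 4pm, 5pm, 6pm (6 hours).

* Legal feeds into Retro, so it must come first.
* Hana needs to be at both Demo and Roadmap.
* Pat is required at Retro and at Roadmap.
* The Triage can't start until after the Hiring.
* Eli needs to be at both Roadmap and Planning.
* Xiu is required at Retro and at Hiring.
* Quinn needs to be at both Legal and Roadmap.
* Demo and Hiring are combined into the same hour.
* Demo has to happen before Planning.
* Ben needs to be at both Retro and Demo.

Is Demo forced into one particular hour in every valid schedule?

Demo can be 1pm (e.g. Demo in 1pm, Roadmap in 3pm, Retro in 2pm, Legal in 1pm, Hiring in 1pm, Planning in 2pm, Triage in 2pm, Postmortem in 1pm) or 2pm (e.g. Retro -> 3pm, Postmortem -> 1pm, Demo -> 2pm, Triage -> 3pm, Planning -> 3pm, Hiring -> 2pm, Roadmap -> 4pm, Legal -> 1pm).

No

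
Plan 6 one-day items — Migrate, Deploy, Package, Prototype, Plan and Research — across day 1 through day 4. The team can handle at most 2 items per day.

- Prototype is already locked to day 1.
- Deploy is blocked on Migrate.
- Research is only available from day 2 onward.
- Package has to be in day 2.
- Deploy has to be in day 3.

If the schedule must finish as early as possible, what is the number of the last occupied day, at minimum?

3

The precedence chain requires at least 2 distinct days.
With at most 2 per day and 6 work items, at least 3 days are needed.
Deploy can't be placed before day 3, so the schedule must run through at least day 3.
3 works (last occupied day: day 3): for example Package in day 2; Deploy in day 3; Prototype in day 1; Migrate in day 1; Research in day 2; Plan in day 3.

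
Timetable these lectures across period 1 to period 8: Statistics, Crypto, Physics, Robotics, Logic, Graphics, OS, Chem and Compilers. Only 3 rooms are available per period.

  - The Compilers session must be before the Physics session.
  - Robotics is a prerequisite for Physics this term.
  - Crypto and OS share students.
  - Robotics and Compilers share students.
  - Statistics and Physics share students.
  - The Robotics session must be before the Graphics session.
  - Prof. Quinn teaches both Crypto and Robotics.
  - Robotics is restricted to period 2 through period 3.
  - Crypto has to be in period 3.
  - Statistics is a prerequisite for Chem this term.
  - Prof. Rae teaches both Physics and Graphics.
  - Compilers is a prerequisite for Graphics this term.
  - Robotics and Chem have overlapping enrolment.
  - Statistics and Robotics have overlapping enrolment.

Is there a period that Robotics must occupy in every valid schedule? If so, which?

period 2

Robotics's window is period 2–period 3.
Crypto is fixed at period 3, and Robotics can't share a period with Crypto.
So Robotics must be period 2.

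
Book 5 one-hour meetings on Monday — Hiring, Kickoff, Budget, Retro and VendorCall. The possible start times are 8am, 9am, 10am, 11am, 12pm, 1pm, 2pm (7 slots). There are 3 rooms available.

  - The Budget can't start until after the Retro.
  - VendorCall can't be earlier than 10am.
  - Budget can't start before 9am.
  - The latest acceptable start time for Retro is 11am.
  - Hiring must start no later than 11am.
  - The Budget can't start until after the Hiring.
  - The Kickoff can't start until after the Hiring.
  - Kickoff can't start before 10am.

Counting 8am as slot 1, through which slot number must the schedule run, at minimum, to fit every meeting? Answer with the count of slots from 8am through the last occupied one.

The precedence chain requires at least 2 distinct slots.
With at most 3 per slot and 5 meetings, at least 2 slots are needed.
Kickoff can't be placed before 10am — that is slot 3 counting from 8am — so the schedule must run through at least 3 slots.
3 works (last occupied slot: 10am): for example Retro in 8am; Hiring in 8am; VendorCall in 10am; Kickoff in 10am; Budget in 9am.

3 slots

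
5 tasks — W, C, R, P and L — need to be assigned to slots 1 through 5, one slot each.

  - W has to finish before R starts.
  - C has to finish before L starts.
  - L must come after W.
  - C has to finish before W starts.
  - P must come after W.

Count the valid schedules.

Splitting on W: it can be 2 (27), 3 (16), 4 (3). Listing each branch's schedules as (C, R, P, L):
W=2: (1,3,3,3) (1,3,3,4) (1,3,3,5) (1,3,4,3) (1,3,4,4) (1,3,4,5) (1,3,5,3) (1,3,5,4) (1,3,5,5) (1,4,3,3) (1,4,3,4) (1,4,3,5) (1,4,4,3) (1,4,4,4) (1,4,4,5) (1,4,5,3) (1,4,5,4) (1,4,5,5) (1,5,3,3) (1,5,3,4) (1,5,3,5) (1,5,4,3) (1,5,4,4) (1,5,4,5) (1,5,5,3) (1,5,5,4) (1,5,5,5) — 27.
W=3: (1,4,4,4) (1,4,4,5) (1,4,5,4) (1,4,5,5) (1,5,4,4) (1,5,4,5) (1,5,5,4) (1,5,5,5) (2,4,4,4) (2,4,4,5) (2,4,5,4) (2,4,5,5) (2,5,4,4) (2,5,4,5) (2,5,5,4) (2,5,5,5) — 16.
W=4: (1,5,5,5) (2,5,5,5) (3,5,5,5) — 3.
Summing: 27 + 16 + 3 = 46.

46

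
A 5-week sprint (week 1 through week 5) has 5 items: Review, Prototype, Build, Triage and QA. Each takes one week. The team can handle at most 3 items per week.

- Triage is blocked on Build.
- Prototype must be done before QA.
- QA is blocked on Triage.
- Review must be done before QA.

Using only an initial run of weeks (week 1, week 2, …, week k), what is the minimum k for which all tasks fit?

3

The precedence chain requires at least 3 distinct weeks.
With at most 3 per week and 5 tasks, at least 2 weeks are needed.
3 works (last occupied week: week 3): for example Triage=week 2; Prototype=week 1; QA=week 3; Review=week 1; Build=week 1.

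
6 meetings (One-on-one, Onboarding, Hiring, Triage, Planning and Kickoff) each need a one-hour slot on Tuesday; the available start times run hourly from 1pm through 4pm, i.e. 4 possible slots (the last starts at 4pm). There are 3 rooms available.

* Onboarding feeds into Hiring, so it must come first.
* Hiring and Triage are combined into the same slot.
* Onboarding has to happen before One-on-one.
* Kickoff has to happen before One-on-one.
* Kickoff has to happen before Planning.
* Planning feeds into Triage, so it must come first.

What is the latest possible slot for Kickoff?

2pm

Downstream work caps Kickoff at 2pm.
Kickoff at 2pm is achievable: Hiring in 4pm; Triage in 4pm; Onboarding in 1pm; Kickoff in 2pm; Planning in 3pm; One-on-one in 3pm.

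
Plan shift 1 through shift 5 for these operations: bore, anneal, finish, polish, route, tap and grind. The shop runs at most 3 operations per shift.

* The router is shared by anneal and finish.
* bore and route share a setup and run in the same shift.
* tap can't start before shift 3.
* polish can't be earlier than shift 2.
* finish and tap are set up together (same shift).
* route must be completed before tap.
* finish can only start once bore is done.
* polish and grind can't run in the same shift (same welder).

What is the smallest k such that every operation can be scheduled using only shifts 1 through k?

3 shifts

The precedence chain requires at least 2 distinct shifts.
With at most 3 per shift and 7 operations, at least 3 shifts are needed.
tap can't be placed before shift 3, so the schedule must run through at least shift 3.
3 works (last occupied shift: shift 3): for example grind=shift 3; anneal=shift 1; finish=shift 3; polish=shift 2; bore=shift 1; route=shift 1; tap=shift 3.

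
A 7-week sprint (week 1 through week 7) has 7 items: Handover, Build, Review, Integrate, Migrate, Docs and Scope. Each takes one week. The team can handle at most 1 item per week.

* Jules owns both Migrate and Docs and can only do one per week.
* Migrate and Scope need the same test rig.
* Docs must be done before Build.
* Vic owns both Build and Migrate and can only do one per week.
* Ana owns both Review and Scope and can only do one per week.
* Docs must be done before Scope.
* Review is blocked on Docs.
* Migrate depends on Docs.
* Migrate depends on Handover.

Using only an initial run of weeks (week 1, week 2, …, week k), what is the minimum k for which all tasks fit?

The precedence chain requires at least 2 distinct weeks.
With at most 1 per week and 7 tasks, at least 7 weeks are needed.
7 works (last occupied week: week 7): for example Scope -> week 6, Handover -> week 2, Integrate -> week 7, Build -> week 4, Migrate -> week 3, Review -> week 5, Docs -> week 1.

7 weeks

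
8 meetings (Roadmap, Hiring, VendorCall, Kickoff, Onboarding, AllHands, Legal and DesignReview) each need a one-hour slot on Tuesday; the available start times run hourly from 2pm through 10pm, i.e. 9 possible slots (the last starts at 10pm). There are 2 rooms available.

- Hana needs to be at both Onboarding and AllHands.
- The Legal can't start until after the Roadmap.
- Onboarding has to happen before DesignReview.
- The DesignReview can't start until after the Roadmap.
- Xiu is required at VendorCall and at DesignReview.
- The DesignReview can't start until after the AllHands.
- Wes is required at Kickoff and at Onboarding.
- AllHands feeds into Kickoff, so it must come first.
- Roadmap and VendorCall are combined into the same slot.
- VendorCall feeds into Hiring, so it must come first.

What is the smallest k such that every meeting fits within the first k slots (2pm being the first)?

The precedence chain requires at least 2 distinct slots.
With at most 2 per slot and 8 meetings, at least 4 slots are needed.
4 works (last occupied slot: 5pm): for example Roadmap -> 2pm; DesignReview -> 5pm; Hiring -> 3pm; Legal -> 4pm; Kickoff -> 5pm; VendorCall -> 2pm; Onboarding -> 4pm; AllHands -> 3pm.

4 slots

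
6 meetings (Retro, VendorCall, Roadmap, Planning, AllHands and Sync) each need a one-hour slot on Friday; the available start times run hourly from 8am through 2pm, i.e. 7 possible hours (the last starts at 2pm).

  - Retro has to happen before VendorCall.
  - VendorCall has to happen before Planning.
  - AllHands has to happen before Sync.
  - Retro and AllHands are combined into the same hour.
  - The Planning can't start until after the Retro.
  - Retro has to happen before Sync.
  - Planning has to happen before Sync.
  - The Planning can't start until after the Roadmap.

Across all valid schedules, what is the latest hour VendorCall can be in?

Precedence pushes VendorCall to at least 9am; downstream work caps VendorCall at 12pm.
VendorCall at 12pm is achievable: Sync=2pm; Planning=1pm; Roadmap=8am; Retro=8am; VendorCall=12pm; AllHands=8am.

12pm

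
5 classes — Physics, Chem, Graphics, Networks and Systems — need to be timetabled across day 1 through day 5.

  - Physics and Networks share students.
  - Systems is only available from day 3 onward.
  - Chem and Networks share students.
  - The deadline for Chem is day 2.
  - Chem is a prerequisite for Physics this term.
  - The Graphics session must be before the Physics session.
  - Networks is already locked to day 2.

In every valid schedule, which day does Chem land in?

day 1

Chem's window is day 1–day 2.
Networks is fixed at day 2, and Chem can't share a day with Networks.
So Chem must be day 1.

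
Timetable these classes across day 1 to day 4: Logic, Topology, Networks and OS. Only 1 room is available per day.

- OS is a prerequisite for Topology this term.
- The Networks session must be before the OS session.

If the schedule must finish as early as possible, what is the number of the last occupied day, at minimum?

The precedence chain requires at least 3 distinct days.
With at most 1 per day and 4 classes, at least 4 days are needed.
4 works (last occupied day: day 4): for example Networks in day 1; OS in day 2; Topology in day 3; Logic in day 4.

4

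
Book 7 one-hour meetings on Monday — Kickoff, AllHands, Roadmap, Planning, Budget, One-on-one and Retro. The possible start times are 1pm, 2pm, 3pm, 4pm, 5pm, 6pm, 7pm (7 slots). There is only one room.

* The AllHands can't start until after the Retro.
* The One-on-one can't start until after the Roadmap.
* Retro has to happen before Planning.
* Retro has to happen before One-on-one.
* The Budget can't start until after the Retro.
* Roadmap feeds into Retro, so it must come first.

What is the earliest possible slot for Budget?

3pm

Precedence pushes Budget to at least 3pm.
Budget at 3pm is achievable: Retro in 2pm, Roadmap in 1pm, Planning in 6pm, One-on-one in 4pm, Kickoff in 7pm, Budget in 3pm, AllHands in 5pm.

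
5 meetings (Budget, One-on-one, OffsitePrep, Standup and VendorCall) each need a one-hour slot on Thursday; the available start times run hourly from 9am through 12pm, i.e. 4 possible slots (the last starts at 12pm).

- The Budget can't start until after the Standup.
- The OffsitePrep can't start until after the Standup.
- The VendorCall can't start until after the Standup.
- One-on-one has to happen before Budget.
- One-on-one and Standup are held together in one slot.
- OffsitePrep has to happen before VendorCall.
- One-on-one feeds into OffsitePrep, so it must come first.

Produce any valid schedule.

OffsitePrep in 10am, One-on-one in 9am, Budget in 10am, Standup in 9am, VendorCall in 11am

Checking: Standup(9am) before Budget(10am); One-on-one(9am) before OffsitePrep(10am); One-on-one(9am) before Budget(10am); Standup(9am) before VendorCall(11am); OffsitePrep(10am) before VendorCall(11am); Standup(9am) before OffsitePrep(10am); One-on-one = Standup = 9am.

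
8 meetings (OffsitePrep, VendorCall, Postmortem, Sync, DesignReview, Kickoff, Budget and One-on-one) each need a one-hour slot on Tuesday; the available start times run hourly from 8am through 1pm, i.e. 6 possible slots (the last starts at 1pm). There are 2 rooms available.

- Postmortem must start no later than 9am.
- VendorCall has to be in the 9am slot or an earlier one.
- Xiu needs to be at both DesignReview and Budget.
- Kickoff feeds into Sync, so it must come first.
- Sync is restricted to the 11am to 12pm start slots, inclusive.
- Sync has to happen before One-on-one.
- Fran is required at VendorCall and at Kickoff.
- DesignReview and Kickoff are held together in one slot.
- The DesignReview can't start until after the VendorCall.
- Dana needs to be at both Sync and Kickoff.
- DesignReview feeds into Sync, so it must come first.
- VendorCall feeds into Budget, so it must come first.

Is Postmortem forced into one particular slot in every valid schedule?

No

Postmortem can be 8am (e.g. OffsitePrep in 10am; Budget in 10am; Sync in 11am; DesignReview in 9am; VendorCall in 8am; One-on-one in 12pm; Postmortem in 8am; Kickoff in 9am) or 9am (e.g. VendorCall in 8am, DesignReview in 10am, Kickoff in 10am, One-on-one in 12pm, Postmortem in 9am, Budget in 9am, Sync in 11am, OffsitePrep in 8am).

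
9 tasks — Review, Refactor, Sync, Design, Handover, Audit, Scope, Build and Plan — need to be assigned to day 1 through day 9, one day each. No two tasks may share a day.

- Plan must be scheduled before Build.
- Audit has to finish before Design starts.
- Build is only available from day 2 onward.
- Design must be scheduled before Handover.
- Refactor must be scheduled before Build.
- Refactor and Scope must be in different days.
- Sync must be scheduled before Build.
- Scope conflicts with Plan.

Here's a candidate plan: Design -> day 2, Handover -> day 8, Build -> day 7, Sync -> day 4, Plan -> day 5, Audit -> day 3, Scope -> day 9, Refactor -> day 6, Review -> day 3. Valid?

Scope conflicts with Plan — holds.
Refactor must be scheduled before Build — holds.
Audit has to finish before Design starts — violated.
No two tasks may share a day — violated.
Refactor and Scope must be in different days — holds.
Sync must be scheduled before Build — holds.
Design must be scheduled before Handover — holds.
Plan must be scheduled before Build — holds.
Build is only available from day 2 onward — holds.

Invalid. No two tasks may share a day.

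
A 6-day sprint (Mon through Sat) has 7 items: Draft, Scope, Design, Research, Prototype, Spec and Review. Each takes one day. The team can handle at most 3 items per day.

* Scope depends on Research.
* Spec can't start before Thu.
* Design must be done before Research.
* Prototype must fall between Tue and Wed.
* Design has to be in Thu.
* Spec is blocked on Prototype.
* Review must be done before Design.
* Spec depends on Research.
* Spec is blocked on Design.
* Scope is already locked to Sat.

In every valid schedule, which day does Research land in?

Fri

Design is fixed at Thu and must come before Research, so Research is at least Fri.
Scope is fixed at Sat and must come after Research, so Research is at most Fri.
So Research must be Fri.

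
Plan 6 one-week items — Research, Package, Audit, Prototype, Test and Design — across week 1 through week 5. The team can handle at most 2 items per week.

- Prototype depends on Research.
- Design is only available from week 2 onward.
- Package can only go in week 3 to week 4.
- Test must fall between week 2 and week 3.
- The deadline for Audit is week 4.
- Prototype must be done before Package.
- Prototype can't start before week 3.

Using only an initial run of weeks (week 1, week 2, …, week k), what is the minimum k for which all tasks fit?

The precedence chain requires at least 3 distinct weeks.
With at most 2 per week and 6 tasks, at least 3 weeks are needed.
Propagating the time windows through the other constraints, Package can't land before week 4, so the schedule must run through at least week 4.
4 works (last occupied week: week 4): for example Package in week 4, Test in week 2, Audit in week 1, Prototype in week 3, Design in week 2, Research in week 1.

4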